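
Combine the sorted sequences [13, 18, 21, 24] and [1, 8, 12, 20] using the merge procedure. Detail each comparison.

Merging process:

Compare 13 vs 1: take 1 from right. Merged: [1]
Compare 13 vs 8: take 8 from right. Merged: [1, 8]
Compare 13 vs 12: take 12 from right. Merged: [1, 8, 12]
Compare 13 vs 20: take 13 from left. Merged: [1, 8, 12, 13]
Compare 18 vs 20: take 18 from left. Merged: [1, 8, 12, 13, 18]
Compare 21 vs 20: take 20 from right. Merged: [1, 8, 12, 13, 18, 20]
Append remaining from left: [21, 24]. Merged: [1, 8, 12, 13, 18, 20, 21, 24]

Final merged array: [1, 8, 12, 13, 18, 20, 21, 24]
Total comparisons: 6

The merged array is [1, 8, 12, 13, 18, 20, 21, 24], requiring 6 comparisons. The merge step runs in O(n) time where n is the total number of elements.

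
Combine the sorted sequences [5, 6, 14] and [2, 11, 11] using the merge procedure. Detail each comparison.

Merging process:

Compare 5 vs 2: take 2 from right. Merged: [2]
Compare 5 vs 11: take 5 from left. Merged: [2, 5]
Compare 6 vs 11: take 6 from left. Merged: [2, 5, 6]
Compare 14 vs 11: take 11 from right. Merged: [2, 5, 6, 11]
Compare 14 vs 11: take 11 from right. Merged: [2, 5, 6, 11, 11]
Append remaining from left: [14]. Merged: [2, 5, 6, 11, 11, 14]

Final merged array: [2, 5, 6, 11, 11, 14]
Total comparisons: 5

The merged array is [2, 5, 6, 11, 11, 14], requiring 5 comparisons. The merge step runs in O(n) time where n is the total number of elements.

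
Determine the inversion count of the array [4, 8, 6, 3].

Finding inversions in [4, 8, 6, 3]:

(0, 3): arr[0]=4 > arr[3]=3
(1, 2): arr[1]=8 > arr[2]=6
(1, 3): arr[1]=8 > arr[3]=3
(2, 3): arr[2]=6 > arr[3]=3

Total inversions: 4

The array has 4 inversion(s): (0,3), (1,2), (1,3), (2,3). Each pair (i,j) satisfies i < j and arr[i] > arr[j].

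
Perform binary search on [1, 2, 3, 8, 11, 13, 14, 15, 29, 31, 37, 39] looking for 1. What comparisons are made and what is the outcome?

Binary search for 1 in [1, 2, 3, 8, 11, 13, 14, 15, 29, 31, 37, 39]:

lo=0, hi=11, mid=5, arr[mid]=13 -> 13 > 1, search left half
lo=0, hi=4, mid=2, arr[mid]=3 -> 3 > 1, search left half
lo=0, hi=1, mid=0, arr[mid]=1 -> Found target at index 0!

Binary search finds 1 at index 0 after 3 comparisons. The search repeatedly halves the search space by comparing with the middle element.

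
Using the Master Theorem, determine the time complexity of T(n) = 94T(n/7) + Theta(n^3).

Master Theorem for T(n) = 94T(n/7) + O(n^3):

a = 94, b = 7, c = 3
log_b(a) = log_7(94) = 2.3348

Case 3: c = 3 > log_7(94) = 2.3348
T(n) = O(n^3) = O(n^3)

For T(n) = 94T(n/7) + O(n^3): log_7(94) = 2.3348. This is Case 3 of the Master Theorem (c > log_b(a), work dominated by root), giving O(n^3).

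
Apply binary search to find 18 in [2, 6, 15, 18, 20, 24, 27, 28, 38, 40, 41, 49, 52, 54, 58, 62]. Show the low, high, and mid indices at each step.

Binary search for 18 in [2, 6, 15, 18, 20, 24, 27, 28, 38, 40, 41, 49, 52, 54, 58, 62]:

lo=0, hi=15, mid=7, arr[mid]=28 -> 28 > 18, search left half
lo=0, hi=6, mid=3, arr[mid]=18 -> Found target at index 3!

Binary search finds 18 at index 3 after 2 comparisons. The search repeatedly halves the search space by comparing with the middle element.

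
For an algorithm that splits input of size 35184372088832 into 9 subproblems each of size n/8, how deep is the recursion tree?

For divide and conquer with division factor 8:

Problem sizes at each level:
Level 0: 35184372088832
Level 1: 4398046511104
Level 2: 549755813888
Level 3: 68719476736
Level 4: 8589934592
Level 5: 1073741824
Level 6: 134217728
Level 7: 16777216
Level 8: 2097152
Level 9: 262144
Level 10: 32768
Level 11: 4096
Level 12: 512
Level 13: 64
Level 14: 8
Level 15: 1

The root is level 0 and the size-1 base case is level 15 (the tree spans levels 0 through 15, i.e. 16 levels counting the root), so the depth is the number of divisions: log_8(35184372088832) = 15

The recursion tree depth is log_8(35184372088832) = 15. At each level, the problem size is divided by 8, so it takes 15 divisions to reduce to a base case of size 1. The algorithm makes 9 recursive calls at each level.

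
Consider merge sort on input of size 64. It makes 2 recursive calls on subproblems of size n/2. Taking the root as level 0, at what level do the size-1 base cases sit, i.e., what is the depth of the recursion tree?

For divide and conquer with division factor 2:

Problem sizes at each level:
Level 0: 64
Level 1: 32
Level 2: 16
Level 3: 8
Level 4: 4
Level 5: 2
Level 6: 1

The root is level 0 and the size-1 base case is level 6 (the tree spans levels 0 through 6, i.e. 7 levels counting the root), so the depth is the number of divisions: log_2(64) = 6

The recursion tree depth is log_2(64) = 6. At each level, the problem size is divided by 2, so it takes 6 divisions to reduce to a base case of size 1. The algorithm makes 2 recursive calls at each level.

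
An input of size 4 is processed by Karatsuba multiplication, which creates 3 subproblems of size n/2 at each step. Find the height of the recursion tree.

For divide and conquer with division factor 2:

Problem sizes at each level:
Level 0: 4
Level 1: 2
Level 2: 1

The root is level 0 and the size-1 base case is level 2 (the tree spans levels 0 through 2, i.e. 3 levels counting the root), so the depth is the number of divisions: log_2(4) = 2

The recursion tree depth is log_2(4) = 2. At each level, the problem size is divided by 2, so it takes 2 divisions to reduce to a base case of size 1. The algorithm makes 3 recursive calls at each level.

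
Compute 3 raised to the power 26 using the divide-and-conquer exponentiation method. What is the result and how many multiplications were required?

Computing 3^26 by squaring (build up from 3^1; each line after the first costs one multiplication):

3^1 = 3
3^2 = (3^1)^2 = 3^2 = 9
3^3 = 3 * 3^2 = 3 * 9 = 27
3^6 = (3^3)^2 = 27^2 = 729
3^12 = (3^6)^2 = 729^2 = 531441
3^13 = 3 * 3^12 = 3 * 531441 = 1594323
3^26 = (3^13)^2 = 1594323^2 = 2541865828329

Result: 2541865828329
Multiplications needed: 6 (6 lines after 3^1)

3^26 = 2541865828329. Using exponentiation by squaring, this requires 6 multiplications. The key idea: if the exponent is even, square the half-power; if odd, multiply by the base once.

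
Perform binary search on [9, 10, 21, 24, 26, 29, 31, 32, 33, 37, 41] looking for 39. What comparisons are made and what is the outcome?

Binary search for 39 in [9, 10, 21, 24, 26, 29, 31, 32, 33, 37, 41]:

lo=0, hi=10, mid=5, arr[mid]=29 -> 29 < 39, search right half
lo=6, hi=10, mid=8, arr[mid]=33 -> 33 < 39, search right half
lo=9, hi=10, mid=9, arr[mid]=37 -> 37 < 39, search right half
lo=10, hi=10, mid=10, arr[mid]=41 -> 41 > 39, search left half
lo=10 > hi=9, target 39 not found

Binary search determines that 39 is not in the array after 4 comparisons. The search space was exhausted without finding the target.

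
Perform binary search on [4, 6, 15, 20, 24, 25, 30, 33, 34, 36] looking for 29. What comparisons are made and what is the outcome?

Binary search for 29 in [4, 6, 15, 20, 24, 25, 30, 33, 34, 36]:

lo=0, hi=9, mid=4, arr[mid]=24 -> 24 < 29, search right half
lo=5, hi=9, mid=7, arr[mid]=33 -> 33 > 29, search left half
lo=5, hi=6, mid=5, arr[mid]=25 -> 25 < 29, search right half
lo=6, hi=6, mid=6, arr[mid]=30 -> 30 > 29, search left half
lo=6 > hi=5, target 29 not found

Binary search determines that 29 is not in the array after 4 comparisons. The search space was exhausted without finding the target.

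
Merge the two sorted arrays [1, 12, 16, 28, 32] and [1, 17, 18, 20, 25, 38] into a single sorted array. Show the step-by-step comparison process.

Merging process:

Compare 1 vs 1: take 1 from left. Merged: [1]
Compare 12 vs 1: take 1 from right. Merged: [1, 1]
Compare 12 vs 17: take 12 from left. Merged: [1, 1, 12]
Compare 16 vs 17: take 16 from left. Merged: [1, 1, 12, 16]
Compare 28 vs 17: take 17 from right. Merged: [1, 1, 12, 16, 17]
Compare 28 vs 18: take 18 from right. Merged: [1, 1, 12, 16, 17, 18]
Compare 28 vs 20: take 20 from right. Merged: [1, 1, 12, 16, 17, 18, 20]
Compare 28 vs 25: take 25 from right. Merged: [1, 1, 12, 16, 17, 18, 20, 25]
Compare 28 vs 38: take 28 from left. Merged: [1, 1, 12, 16, 17, 18, 20, 25, 28]
Compare 32 vs 38: take 32 from left. Merged: [1, 1, 12, 16, 17, 18, 20, 25, 28, 32]
Append remaining from right: [38]. Merged: [1, 1, 12, 16, 17, 18, 20, 25, 28, 32, 38]

Final merged array: [1, 1, 12, 16, 17, 18, 20, 25, 28, 32, 38]
Total comparisons: 10

The merged array is [1, 1, 12, 16, 17, 18, 20, 25, 28, 32, 38], requiring 10 comparisons. The merge step runs in O(n) time where n is the total number of elements.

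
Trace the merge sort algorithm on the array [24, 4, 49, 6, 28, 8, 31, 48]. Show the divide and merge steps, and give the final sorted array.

Merge sort trace:

Split: [24, 4, 49, 6, 28, 8, 31, 48] -> [24, 4, 49, 6] and [28, 8, 31, 48]
  Split: [24, 4, 49, 6] -> [24, 4] and [49, 6]
    Split: [24, 4] -> [24] and [4]
    Merge: [24] + [4] -> [4, 24]
    Split: [49, 6] -> [49] and [6]
    Merge: [49] + [6] -> [6, 49]
  Merge: [4, 24] + [6, 49] -> [4, 6, 24, 49]
  Split: [28, 8, 31, 48] -> [28, 8] and [31, 48]
    Split: [28, 8] -> [28] and [8]
    Merge: [28] + [8] -> [8, 28]
    Split: [31, 48] -> [31] and [48]
    Merge: [31] + [48] -> [31, 48]
  Merge: [8, 28] + [31, 48] -> [8, 28, 31, 48]
Merge: [4, 6, 24, 49] + [8, 28, 31, 48] -> [4, 6, 8, 24, 28, 31, 48, 49]

Final sorted array: [4, 6, 8, 24, 28, 31, 48, 49]

The merge sort proceeds by recursively splitting the array and merging sorted halves.
After all merges, the sorted array is [4, 6, 8, 24, 28, 31, 48, 49].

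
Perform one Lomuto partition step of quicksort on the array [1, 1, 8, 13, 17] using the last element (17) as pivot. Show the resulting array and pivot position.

Lomuto partition with pivot = 17:

Initial array: [1, 1, 8, 13, 17]

arr[0]=1 <= 17: swap with position 0, array becomes [1, 1, 8, 13, 17]
arr[1]=1 <= 17: swap with position 1, array becomes [1, 1, 8, 13, 17]
arr[2]=8 <= 17: swap with position 2, array becomes [1, 1, 8, 13, 17]
arr[3]=13 <= 17: swap with position 3, array becomes [1, 1, 8, 13, 17]

Place pivot at position 4: [1, 1, 8, 13, 17]
Pivot position: 4

After partitioning with pivot 17, the array becomes [1, 1, 8, 13, 17]. The pivot is placed at index 4. All elements to the left of the pivot are <= 17, and all elements to the right are > 17.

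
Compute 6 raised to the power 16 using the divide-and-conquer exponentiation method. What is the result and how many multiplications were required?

Computing 6^16 by squaring (build up from 6^1; each line after the first costs one multiplication):

6^1 = 6
6^2 = (6^1)^2 = 6^2 = 36
6^4 = (6^2)^2 = 36^2 = 1296
6^8 = (6^4)^2 = 1296^2 = 1679616
6^16 = (6^8)^2 = 1679616^2 = 2821109907456

Result: 2821109907456
Multiplications needed: 4 (4 lines after 6^1)

6^16 = 2821109907456. Using exponentiation by squaring, this requires 4 multiplications. The key idea: if the exponent is even, square the half-power; if odd, multiply by the base once.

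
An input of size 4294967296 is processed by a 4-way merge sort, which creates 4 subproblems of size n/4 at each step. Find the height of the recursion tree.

For divide and conquer with division factor 4:

Problem sizes at each level:
Level 0: 4294967296
Level 1: 1073741824
Level 2: 268435456
Level 3: 67108864
Level 4: 16777216
Level 5: 4194304
Level 6: 1048576
Level 7: 262144
Level 8: 65536
Level 9: 16384
Level 10: 4096
Level 11: 1024
Level 12: 256
Level 13: 64
Level 14: 16
Level 15: 4
Level 16: 1

The root is level 0 and the size-1 base case is level 16 (the tree spans levels 0 through 16, i.e. 17 levels counting the root), so the depth is the number of divisions: log_4(4294967296) = 16

The recursion tree depth is log_4(4294967296) = 16. At each level, the problem size is divided by 4, so it takes 16 divisions to reduce to a base case of size 1. The algorithm makes 4 recursive calls at each level.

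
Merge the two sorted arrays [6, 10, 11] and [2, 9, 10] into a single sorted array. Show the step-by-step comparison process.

Merging process:

Compare 6 vs 2: take 2 from right. Merged: [2]
Compare 6 vs 9: take 6 from left. Merged: [2, 6]
Compare 10 vs 9: take 9 from right. Merged: [2, 6, 9]
Compare 10 vs 10: take 10 from left. Merged: [2, 6, 9, 10]
Compare 11 vs 10: take 10 from right. Merged: [2, 6, 9, 10, 10]
Append remaining from left: [11]. Merged: [2, 6, 9, 10, 10, 11]

Final merged array: [2, 6, 9, 10, 10, 11]
Total comparisons: 5

The merged array is [2, 6, 9, 10, 10, 11], requiring 5 comparisons. The merge step runs in O(n) time where n is the total number of elements.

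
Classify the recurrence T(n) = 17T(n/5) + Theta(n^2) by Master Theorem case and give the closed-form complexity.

Master Theorem for T(n) = 17T(n/5) + O(n^2):

a = 17, b = 5, c = 2
log_b(a) = log_5(17) = 1.7604

Case 3: c = 2 > log_5(17) = 1.7604
T(n) = O(n^2) = O(n^2)

For T(n) = 17T(n/5) + O(n^2): log_5(17) = 1.7604. This is Case 3 of the Master Theorem (c > log_b(a), work dominated by root), giving O(n^2).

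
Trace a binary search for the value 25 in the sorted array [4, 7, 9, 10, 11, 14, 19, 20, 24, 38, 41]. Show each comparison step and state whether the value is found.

Binary search for 25 in [4, 7, 9, 10, 11, 14, 19, 20, 24, 38, 41]:

lo=0, hi=10, mid=5, arr[mid]=14 -> 14 < 25, search right half
lo=6, hi=10, mid=8, arr[mid]=24 -> 24 < 25, search right half
lo=9, hi=10, mid=9, arr[mid]=38 -> 38 > 25, search left half
lo=9 > hi=8, target 25 not found

Binary search determines that 25 is not in the array after 3 comparisons. The search space was exhausted without finding the target.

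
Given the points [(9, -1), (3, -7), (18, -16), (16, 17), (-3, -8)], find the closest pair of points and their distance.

Computing all pairwise distances among 5 points:

d((9, -1), (3, -7)) = 8.4853
d((9, -1), (18, -16)) = 17.4929
d((9, -1), (16, 17)) = 19.3132
d((9, -1), (-3, -8)) = 13.8924
d((3, -7), (18, -16)) = 17.4929
d((3, -7), (16, 17)) = 27.2947
d((3, -7), (-3, -8)) = 6.0828 <-- minimum
d((18, -16), (16, 17)) = 33.0606
d((18, -16), (-3, -8)) = 22.4722
d((16, 17), (-3, -8)) = 31.4006

Closest pair: (3, -7) and (-3, -8) with distance 6.0828

The closest pair is (3, -7) and (-3, -8) with Euclidean distance 6.0828. For 5 points, brute-force pairwise comparison is shown above. For large n, the divide-and-conquer algorithm (sort by x, recurse on halves, check the dividing strip) achieves O(n log n).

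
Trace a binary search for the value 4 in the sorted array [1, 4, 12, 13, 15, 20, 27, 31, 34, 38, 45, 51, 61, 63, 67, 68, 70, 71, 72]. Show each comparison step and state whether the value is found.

Binary search for 4 in [1, 4, 12, 13, 15, 20, 27, 31, 34, 38, 45, 51, 61, 63, 67, 68, 70, 71, 72]:

lo=0, hi=18, mid=9, arr[mid]=38 -> 38 > 4, search left half
lo=0, hi=8, mid=4, arr[mid]=15 -> 15 > 4, search left half
lo=0, hi=3, mid=1, arr[mid]=4 -> Found target at index 1!

Binary search finds 4 at index 1 after 3 comparisons. The search repeatedly halves the search space by comparing with the middle element.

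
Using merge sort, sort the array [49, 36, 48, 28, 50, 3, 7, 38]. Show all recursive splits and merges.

Merge sort trace:

Split: [49, 36, 48, 28, 50, 3, 7, 38] -> [49, 36, 48, 28] and [50, 3, 7, 38]
  Split: [49, 36, 48, 28] -> [49, 36] and [48, 28]
    Split: [49, 36] -> [49] and [36]
    Merge: [49] + [36] -> [36, 49]
    Split: [48, 28] -> [48] and [28]
    Merge: [48] + [28] -> [28, 48]
  Merge: [36, 49] + [28, 48] -> [28, 36, 48, 49]
  Split: [50, 3, 7, 38] -> [50, 3] and [7, 38]
    Split: [50, 3] -> [50] and [3]
    Merge: [50] + [3] -> [3, 50]
    Split: [7, 38] -> [7] and [38]
    Merge: [7] + [38] -> [7, 38]
  Merge: [3, 50] + [7, 38] -> [3, 7, 38, 50]
Merge: [28, 36, 48, 49] + [3, 7, 38, 50] -> [3, 7, 28, 36, 38, 48, 49, 50]

Final sorted array: [3, 7, 28, 36, 38, 48, 49, 50]

The merge sort proceeds by recursively splitting the array and merging sorted halves.
After all merges, the sorted array is [3, 7, 28, 36, 38, 48, 49, 50].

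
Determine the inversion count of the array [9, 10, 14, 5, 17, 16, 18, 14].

Finding inversions in [9, 10, 14, 5, 17, 16, 18, 14]:

(0, 3): arr[0]=9 > arr[3]=5
(1, 3): arr[1]=10 > arr[3]=5
(2, 3): arr[2]=14 > arr[3]=5
(4, 5): arr[4]=17 > arr[5]=16
(4, 7): arr[4]=17 > arr[7]=14
(5, 7): arr[5]=16 > arr[7]=14
(6, 7): arr[6]=18 > arr[7]=14

Total inversions: 7

The array has 7 inversion(s): (0,3), (1,3), (2,3), (4,5), (4,7), (5,7), (6,7). Each pair (i,j) satisfies i < j and arr[i] > arr[j].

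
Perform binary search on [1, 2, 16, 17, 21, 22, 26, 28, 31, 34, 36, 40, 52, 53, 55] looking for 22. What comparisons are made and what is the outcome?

Binary search for 22 in [1, 2, 16, 17, 21, 22, 26, 28, 31, 34, 36, 40, 52, 53, 55]:

lo=0, hi=14, mid=7, arr[mid]=28 -> 28 > 22, search left half
lo=0, hi=6, mid=3, arr[mid]=17 -> 17 < 22, search right half
lo=4, hi=6, mid=5, arr[mid]=22 -> Found target at index 5!

Binary search finds 22 at index 5 after 3 comparisons. The search repeatedly halves the search space by comparing with the middle element.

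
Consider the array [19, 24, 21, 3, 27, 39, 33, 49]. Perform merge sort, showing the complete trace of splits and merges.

Merge sort trace:

Split: [19, 24, 21, 3, 27, 39, 33, 49] -> [19, 24, 21, 3] and [27, 39, 33, 49]
  Split: [19, 24, 21, 3] -> [19, 24] and [21, 3]
    Split: [19, 24] -> [19] and [24]
    Merge: [19] + [24] -> [19, 24]
    Split: [21, 3] -> [21] and [3]
    Merge: [21] + [3] -> [3, 21]
  Merge: [19, 24] + [3, 21] -> [3, 19, 21, 24]
  Split: [27, 39, 33, 49] -> [27, 39] and [33, 49]
    Split: [27, 39] -> [27] and [39]
    Merge: [27] + [39] -> [27, 39]
    Split: [33, 49] -> [33] and [49]
    Merge: [33] + [49] -> [33, 49]
  Merge: [27, 39] + [33, 49] -> [27, 33, 39, 49]
Merge: [3, 19, 21, 24] + [27, 33, 39, 49] -> [3, 19, 21, 24, 27, 33, 39, 49]

Final sorted array: [3, 19, 21, 24, 27, 33, 39, 49]

The merge sort proceeds by recursively splitting the array and merging sorted halves.
After all merges, the sorted array is [3, 19, 21, 24, 27, 33, 39, 49].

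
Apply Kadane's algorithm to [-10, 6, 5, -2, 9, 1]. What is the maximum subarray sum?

Using Kadane's algorithm on [-10, 6, 5, -2, 9, 1]:

Scanning through the array:
Position 1 (value 6): max_ending_here = 6, max_so_far = 6
Position 2 (value 5): max_ending_here = 11, max_so_far = 11
Position 3 (value -2): max_ending_here = 9, max_so_far = 11
Position 4 (value 9): max_ending_here = 18, max_so_far = 18
Position 5 (value 1): max_ending_here = 19, max_so_far = 19

Maximum subarray: [6, 5, -2, 9, 1]
Maximum sum: 19

The maximum subarray is [6, 5, -2, 9, 1] with sum 19. This subarray runs from index 1 to index 5.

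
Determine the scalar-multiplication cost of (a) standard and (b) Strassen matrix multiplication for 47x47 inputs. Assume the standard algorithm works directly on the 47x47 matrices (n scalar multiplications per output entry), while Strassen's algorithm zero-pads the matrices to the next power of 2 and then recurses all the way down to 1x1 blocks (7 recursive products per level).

Matrix multiplication for 47x47 matrices:

Strassen's algorithm requires power-of-2 dimensions. Pad 47x47 to 64x64 (next power of 2).

Standard algorithm: 47^3 = 103823 multiplications
Strassen's algorithm: 7^(log2(64)) = 7^6 = 117649 multiplications
Difference: 103823 - 117649 = -13826 (Strassen uses MORE here due to padding overhead — for small or just-over-power-of-2 n, padding can outweigh the per-level savings)

Standard: 103823 multiplications (47^3). Strassen: 117649 multiplications (7^6, after padding to 64x64). Strassen reduces 8 recursive multiplications to 7 at each level.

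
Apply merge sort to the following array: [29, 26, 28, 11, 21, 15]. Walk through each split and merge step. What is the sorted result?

Merge sort trace:

Split: [29, 26, 28, 11, 21, 15] -> [29, 26, 28] and [11, 21, 15]
  Split: [29, 26, 28] -> [29] and [26, 28]
    Split: [26, 28] -> [26] and [28]
    Merge: [26] + [28] -> [26, 28]
  Merge: [29] + [26, 28] -> [26, 28, 29]
  Split: [11, 21, 15] -> [11] and [21, 15]
    Split: [21, 15] -> [21] and [15]
    Merge: [21] + [15] -> [15, 21]
  Merge: [11] + [15, 21] -> [11, 15, 21]
Merge: [26, 28, 29] + [11, 15, 21] -> [11, 15, 21, 26, 28, 29]

Final sorted array: [11, 15, 21, 26, 28, 29]

The merge sort proceeds by recursively splitting the array and merging sorted halves.
After all merges, the sorted array is [11, 15, 21, 26, 28, 29].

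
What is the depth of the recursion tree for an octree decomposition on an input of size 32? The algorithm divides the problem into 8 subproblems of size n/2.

For divide and conquer with division factor 2:

Problem sizes at each level:
Level 0: 32
Level 1: 16
Level 2: 8
Level 3: 4
Level 4: 2
Level 5: 1

The root is level 0 and the size-1 base case is level 5 (the tree spans levels 0 through 5, i.e. 6 levels counting the root), so the depth is the number of divisions: log_2(32) = 5

The recursion tree depth is log_2(32) = 5. At each level, the problem size is divided by 2, so it takes 5 divisions to reduce to a base case of size 1. The algorithm makes 8 recursive calls at each level.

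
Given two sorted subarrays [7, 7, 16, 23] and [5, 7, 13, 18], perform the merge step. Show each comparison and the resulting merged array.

Merging process:

Compare 7 vs 5: take 5 from right. Merged: [5]
Compare 7 vs 7: take 7 from left. Merged: [5, 7]
Compare 7 vs 7: take 7 from left. Merged: [5, 7, 7]
Compare 16 vs 7: take 7 from right. Merged: [5, 7, 7, 7]
Compare 16 vs 13: take 13 from right. Merged: [5, 7, 7, 7, 13]
Compare 16 vs 18: take 16 from left. Merged: [5, 7, 7, 7, 13, 16]
Compare 23 vs 18: take 18 from right. Merged: [5, 7, 7, 7, 13, 16, 18]
Append remaining from left: [23]. Merged: [5, 7, 7, 7, 13, 16, 18, 23]

Final merged array: [5, 7, 7, 7, 13, 16, 18, 23]
Total comparisons: 7

The merged array is [5, 7, 7, 7, 13, 16, 18, 23], requiring 7 comparisons. The merge step runs in O(n) time where n is the total number of elements.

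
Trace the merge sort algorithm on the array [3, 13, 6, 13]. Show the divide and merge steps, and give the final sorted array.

Merge sort trace:

Split: [3, 13, 6, 13] -> [3, 13] and [6, 13]
  Split: [3, 13] -> [3] and [13]
  Merge: [3] + [13] -> [3, 13]
  Split: [6, 13] -> [6] and [13]
  Merge: [6] + [13] -> [6, 13]
Merge: [3, 13] + [6, 13] -> [3, 6, 13, 13]

Final sorted array: [3, 6, 13, 13]

The merge sort proceeds by recursively splitting the array and merging sorted halves.
After all merges, the sorted array is [3, 6, 13, 13].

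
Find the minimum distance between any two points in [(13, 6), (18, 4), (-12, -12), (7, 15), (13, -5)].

Computing all pairwise distances among 5 points:

d((13, 6), (18, 4)) = 5.3852 <-- minimum
d((13, 6), (-12, -12)) = 30.8058
d((13, 6), (7, 15)) = 10.8167
d((13, 6), (13, -5)) = 11.0
d((18, 4), (-12, -12)) = 34.0
d((18, 4), (7, 15)) = 15.5563
d((18, 4), (13, -5)) = 10.2956
d((-12, -12), (7, 15)) = 33.0151
d((-12, -12), (13, -5)) = 25.9615
d((7, 15), (13, -5)) = 20.8806

Closest pair: (13, 6) and (18, 4) with distance 5.3852

The closest pair is (13, 6) and (18, 4) with Euclidean distance 5.3852. For 5 points, brute-force pairwise comparison is shown above. For large n, the divide-and-conquer algorithm (sort by x, recurse on halves, check the dividing strip) achieves O(n log n).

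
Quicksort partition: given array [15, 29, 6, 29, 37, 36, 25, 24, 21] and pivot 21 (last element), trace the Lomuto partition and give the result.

Lomuto partition with pivot = 21:

Initial array: [15, 29, 6, 29, 37, 36, 25, 24, 21]

arr[0]=15 <= 21: swap with position 0, array becomes [15, 29, 6, 29, 37, 36, 25, 24, 21]
arr[1]=29 > 21: no swap
arr[2]=6 <= 21: swap with position 1, array becomes [15, 6, 29, 29, 37, 36, 25, 24, 21]
arr[3]=29 > 21: no swap
arr[4]=37 > 21: no swap
arr[5]=36 > 21: no swap
arr[6]=25 > 21: no swap
arr[7]=24 > 21: no swap

Place pivot at position 2: [15, 6, 21, 29, 37, 36, 25, 24, 29]
Pivot position: 2

After partitioning with pivot 21, the array becomes [15, 6, 21, 29, 37, 36, 25, 24, 29]. The pivot is placed at index 2. All elements to the left of the pivot are <= 21, and all elements to the right are > 21.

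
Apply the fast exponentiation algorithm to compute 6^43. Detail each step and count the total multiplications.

Computing 6^43 by squaring (build up from 6^1; each line after the first costs one multiplication):

6^1 = 6
6^2 = (6^1)^2 = 6^2 = 36
6^4 = (6^2)^2 = 36^2 = 1296
6^5 = 6 * 6^4 = 6 * 1296 = 7776
6^10 = (6^5)^2 = 7776^2 = 60466176
6^20 = (6^10)^2 = 60466176^2 = 3656158440062976
6^21 = 6 * 6^20 = 6 * 3656158440062976 = 21936950640377856
6^42 = (6^21)^2 = 21936950640377856^2 = 481229803398374426442198455156736
6^43 = 6 * 6^42 = 6 * 481229803398374426442198455156736 = 2887378820390246558653190730940416

Result: 2887378820390246558653190730940416
Multiplications needed: 8 (8 lines after 6^1)

6^43 = 2887378820390246558653190730940416. Using exponentiation by squaring, this requires 8 multiplications. The key idea: if the exponent is even, square the half-power; if odd, multiply by the base once.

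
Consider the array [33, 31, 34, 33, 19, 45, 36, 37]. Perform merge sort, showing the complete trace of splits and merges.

Merge sort trace:

Split: [33, 31, 34, 33, 19, 45, 36, 37] -> [33, 31, 34, 33] and [19, 45, 36, 37]
  Split: [33, 31, 34, 33] -> [33, 31] and [34, 33]
    Split: [33, 31] -> [33] and [31]
    Merge: [33] + [31] -> [31, 33]
    Split: [34, 33] -> [34] and [33]
    Merge: [34] + [33] -> [33, 34]
  Merge: [31, 33] + [33, 34] -> [31, 33, 33, 34]
  Split: [19, 45, 36, 37] -> [19, 45] and [36, 37]
    Split: [19, 45] -> [19] and [45]
    Merge: [19] + [45] -> [19, 45]
    Split: [36, 37] -> [36] and [37]
    Merge: [36] + [37] -> [36, 37]
  Merge: [19, 45] + [36, 37] -> [19, 36, 37, 45]
Merge: [31, 33, 33, 34] + [19, 36, 37, 45] -> [19, 31, 33, 33, 34, 36, 37, 45]

Final sorted array: [19, 31, 33, 33, 34, 36, 37, 45]

The merge sort proceeds by recursively splitting the array and merging sorted halves.
After all merges, the sorted array is [19, 31, 33, 33, 34, 36, 37, 45].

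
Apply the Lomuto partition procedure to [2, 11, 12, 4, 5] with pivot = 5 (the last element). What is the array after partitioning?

Lomuto partition with pivot = 5:

Initial array: [2, 11, 12, 4, 5]

arr[0]=2 <= 5: swap with position 0, array becomes [2, 11, 12, 4, 5]
arr[1]=11 > 5: no swap
arr[2]=12 > 5: no swap
arr[3]=4 <= 5: swap with position 1, array becomes [2, 4, 12, 11, 5]

Place pivot at position 2: [2, 4, 5, 11, 12]
Pivot position: 2

After partitioning with pivot 5, the array becomes [2, 4, 5, 11, 12]. The pivot is placed at index 2. All elements to the left of the pivot are <= 5, and all elements to the right are > 5.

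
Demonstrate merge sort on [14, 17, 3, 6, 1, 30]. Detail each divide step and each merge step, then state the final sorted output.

Merge sort trace:

Split: [14, 17, 3, 6, 1, 30] -> [14, 17, 3] and [6, 1, 30]
  Split: [14, 17, 3] -> [14] and [17, 3]
    Split: [17, 3] -> [17] and [3]
    Merge: [17] + [3] -> [3, 17]
  Merge: [14] + [3, 17] -> [3, 14, 17]
  Split: [6, 1, 30] -> [6] and [1, 30]
    Split: [1, 30] -> [1] and [30]
    Merge: [1] + [30] -> [1, 30]
  Merge: [6] + [1, 30] -> [1, 6, 30]
Merge: [3, 14, 17] + [1, 6, 30] -> [1, 3, 6, 14, 17, 30]

Final sorted array: [1, 3, 6, 14, 17, 30]

The merge sort proceeds by recursively splitting the array and merging sorted halves.
After all merges, the sorted array is [1, 3, 6, 14, 17, 30].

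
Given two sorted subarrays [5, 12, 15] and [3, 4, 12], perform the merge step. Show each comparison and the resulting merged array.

Merging process:

Compare 5 vs 3: take 3 from right. Merged: [3]
Compare 5 vs 4: take 4 from right. Merged: [3, 4]
Compare 5 vs 12: take 5 from left. Merged: [3, 4, 5]
Compare 12 vs 12: take 12 from left. Merged: [3, 4, 5, 12]
Compare 15 vs 12: take 12 from right. Merged: [3, 4, 5, 12, 12]
Append remaining from left: [15]. Merged: [3, 4, 5, 12, 12, 15]

Final merged array: [3, 4, 5, 12, 12, 15]
Total comparisons: 5

The merged array is [3, 4, 5, 12, 12, 15], requiring 5 comparisons. The merge step runs in O(n) time where n is the total number of elements.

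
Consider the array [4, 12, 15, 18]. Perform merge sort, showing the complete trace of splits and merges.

Merge sort trace:

Split: [4, 12, 15, 18] -> [4, 12] and [15, 18]
  Split: [4, 12] -> [4] and [12]
  Merge: [4] + [12] -> [4, 12]
  Split: [15, 18] -> [15] and [18]
  Merge: [15] + [18] -> [15, 18]
Merge: [4, 12] + [15, 18] -> [4, 12, 15, 18]

Final sorted array: [4, 12, 15, 18]

The merge sort proceeds by recursively splitting the array and merging sorted halves.
After all merges, the sorted array is [4, 12, 15, 18].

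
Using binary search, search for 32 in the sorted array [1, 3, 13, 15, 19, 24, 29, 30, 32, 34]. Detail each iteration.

Binary search for 32 in [1, 3, 13, 15, 19, 24, 29, 30, 32, 34]:

lo=0, hi=9, mid=4, arr[mid]=19 -> 19 < 32, search right half
lo=5, hi=9, mid=7, arr[mid]=30 -> 30 < 32, search right half
lo=8, hi=9, mid=8, arr[mid]=32 -> Found target at index 8!

Binary search finds 32 at index 8 after 3 comparisons. The search repeatedly halves the search space by comparing with the middle element.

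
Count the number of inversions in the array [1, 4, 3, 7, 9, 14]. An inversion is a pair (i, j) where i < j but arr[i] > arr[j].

Finding inversions in [1, 4, 3, 7, 9, 14]:

(1, 2): arr[1]=4 > arr[2]=3

Total inversions: 1

The array has 1 inversion(s): (1,2). Each pair (i,j) satisfies i < j and arr[i] > arr[j].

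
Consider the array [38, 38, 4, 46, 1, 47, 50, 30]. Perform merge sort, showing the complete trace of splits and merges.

Merge sort trace:

Split: [38, 38, 4, 46, 1, 47, 50, 30] -> [38, 38, 4, 46] and [1, 47, 50, 30]
  Split: [38, 38, 4, 46] -> [38, 38] and [4, 46]
    Split: [38, 38] -> [38] and [38]
    Merge: [38] + [38] -> [38, 38]
    Split: [4, 46] -> [4] and [46]
    Merge: [4] + [46] -> [4, 46]
  Merge: [38, 38] + [4, 46] -> [4, 38, 38, 46]
  Split: [1, 47, 50, 30] -> [1, 47] and [50, 30]
    Split: [1, 47] -> [1] and [47]
    Merge: [1] + [47] -> [1, 47]
    Split: [50, 30] -> [50] and [30]
    Merge: [50] + [30] -> [30, 50]
  Merge: [1, 47] + [30, 50] -> [1, 30, 47, 50]
Merge: [4, 38, 38, 46] + [1, 30, 47, 50] -> [1, 4, 30, 38, 38, 46, 47, 50]

Final sorted array: [1, 4, 30, 38, 38, 46, 47, 50]

The merge sort proceeds by recursively splitting the array and merging sorted halves.
After all merges, the sorted array is [1, 4, 30, 38, 38, 46, 47, 50].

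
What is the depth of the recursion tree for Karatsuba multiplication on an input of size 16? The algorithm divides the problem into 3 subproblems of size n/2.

For divide and conquer with division factor 2:

Problem sizes at each level:
Level 0: 16
Level 1: 8
Level 2: 4
Level 3: 2
Level 4: 1

The root is level 0 and the size-1 base case is level 4 (the tree spans levels 0 through 4, i.e. 5 levels counting the root), so the depth is the number of divisions: log_2(16) = 4

The recursion tree depth is log_2(16) = 4. At each level, the problem size is divided by 2, so it takes 4 divisions to reduce to a base case of size 1. The algorithm makes 3 recursive calls at each level.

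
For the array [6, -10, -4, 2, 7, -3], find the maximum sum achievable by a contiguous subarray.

Using Kadane's algorithm on [6, -10, -4, 2, 7, -3]:

Scanning through the array:
Position 1 (value -10): max_ending_here = -4, max_so_far = 6
Position 2 (value -4): max_ending_here = -4, max_so_far = 6
Position 3 (value 2): max_ending_here = 2, max_so_far = 6
Position 4 (value 7): max_ending_here = 9, max_so_far = 9
Position 5 (value -3): max_ending_here = 6, max_so_far = 9

Maximum subarray: [2, 7]
Maximum sum: 9

The maximum subarray is [2, 7] with sum 9. This subarray runs from index 3 to index 4.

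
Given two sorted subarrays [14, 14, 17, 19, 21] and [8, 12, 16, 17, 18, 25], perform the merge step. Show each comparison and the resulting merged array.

Merging process:

Compare 14 vs 8: take 8 from right. Merged: [8]
Compare 14 vs 12: take 12 from right. Merged: [8, 12]
Compare 14 vs 16: take 14 from left. Merged: [8, 12, 14]
Compare 14 vs 16: take 14 from left. Merged: [8, 12, 14, 14]
Compare 17 vs 16: take 16 from right. Merged: [8, 12, 14, 14, 16]
Compare 17 vs 17: take 17 from left. Merged: [8, 12, 14, 14, 16, 17]
Compare 19 vs 17: take 17 from right. Merged: [8, 12, 14, 14, 16, 17, 17]
Compare 19 vs 18: take 18 from right. Merged: [8, 12, 14, 14, 16, 17, 17, 18]
Compare 19 vs 25: take 19 from left. Merged: [8, 12, 14, 14, 16, 17, 17, 18, 19]
Compare 21 vs 25: take 21 from left. Merged: [8, 12, 14, 14, 16, 17, 17, 18, 19, 21]
Append remaining from right: [25]. Merged: [8, 12, 14, 14, 16, 17, 17, 18, 19, 21, 25]

Final merged array: [8, 12, 14, 14, 16, 17, 17, 18, 19, 21, 25]
Total comparisons: 10

The merged array is [8, 12, 14, 14, 16, 17, 17, 18, 19, 21, 25], requiring 10 comparisons. The merge step runs in O(n) time where n is the total number of elements.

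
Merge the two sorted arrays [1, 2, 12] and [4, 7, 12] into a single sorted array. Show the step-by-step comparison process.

Merging process:

Compare 1 vs 4: take 1 from left. Merged: [1]
Compare 2 vs 4: take 2 from left. Merged: [1, 2]
Compare 12 vs 4: take 4 from right. Merged: [1, 2, 4]
Compare 12 vs 7: take 7 from right. Merged: [1, 2, 4, 7]
Compare 12 vs 12: take 12 from left. Merged: [1, 2, 4, 7, 12]
Append remaining from right: [12]. Merged: [1, 2, 4, 7, 12, 12]

Final merged array: [1, 2, 4, 7, 12, 12]
Total comparisons: 5

The merged array is [1, 2, 4, 7, 12, 12], requiring 5 comparisons. The merge step runs in O(n) time where n is the total number of elements.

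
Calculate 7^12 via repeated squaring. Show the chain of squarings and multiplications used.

Computing 7^12 by squaring (build up from 7^1; each line after the first costs one multiplication):

7^1 = 7
7^2 = (7^1)^2 = 7^2 = 49
7^3 = 7 * 7^2 = 7 * 49 = 343
7^6 = (7^3)^2 = 343^2 = 117649
7^12 = (7^6)^2 = 117649^2 = 13841287201

Result: 13841287201
Multiplications needed: 4 (4 lines after 7^1)

7^12 = 13841287201. Using exponentiation by squaring, this requires 4 multiplications. The key idea: if the exponent is even, square the half-power; if odd, multiply by the base once.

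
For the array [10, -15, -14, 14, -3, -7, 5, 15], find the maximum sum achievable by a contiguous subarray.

Using Kadane's algorithm on [10, -15, -14, 14, -3, -7, 5, 15]:

Scanning through the array:
Position 1 (value -15): max_ending_here = -5, max_so_far = 10
Position 2 (value -14): max_ending_here = -14, max_so_far = 10
Position 3 (value 14): max_ending_here = 14, max_so_far = 14
Position 4 (value -3): max_ending_here = 11, max_so_far = 14
Position 5 (value -7): max_ending_here = 4, max_so_far = 14
Position 6 (value 5): max_ending_here = 9, max_so_far = 14
Position 7 (value 15): max_ending_here = 24, max_so_far = 24

Maximum subarray: [14, -3, -7, 5, 15]
Maximum sum: 24

The maximum subarray is [14, -3, -7, 5, 15] with sum 24. This subarray runs from index 3 to index 7.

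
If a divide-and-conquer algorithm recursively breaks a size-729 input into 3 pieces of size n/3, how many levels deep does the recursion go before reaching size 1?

For divide and conquer with division factor 3:

Problem sizes at each level:
Level 0: 729
Level 1: 243
Level 2: 81
Level 3: 27
Level 4: 9
Level 5: 3
Level 6: 1

The root is level 0 and the size-1 base case is level 6 (the tree spans levels 0 through 6, i.e. 7 levels counting the root), so the depth is the number of divisions: log_3(729) = 6

The recursion tree depth is log_3(729) = 6. At each level, the problem size is divided by 3, so it takes 6 divisions to reduce to a base case of size 1. The algorithm makes 3 recursive calls at each level.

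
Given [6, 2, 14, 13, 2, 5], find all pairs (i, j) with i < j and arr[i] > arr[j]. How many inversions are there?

Finding inversions in [6, 2, 14, 13, 2, 5]:

(0, 1): arr[0]=6 > arr[1]=2
(0, 4): arr[0]=6 > arr[4]=2
(0, 5): arr[0]=6 > arr[5]=5
(2, 3): arr[2]=14 > arr[3]=13
(2, 4): arr[2]=14 > arr[4]=2
(2, 5): arr[2]=14 > arr[5]=5
(3, 4): arr[3]=13 > arr[4]=2
(3, 5): arr[3]=13 > arr[5]=5

Total inversions: 8

The array has 8 inversion(s): (0,1), (0,4), (0,5), (2,3), (2,4), (2,5), (3,4), (3,5). Each pair (i,j) satisfies i < j and arr[i] > arr[j].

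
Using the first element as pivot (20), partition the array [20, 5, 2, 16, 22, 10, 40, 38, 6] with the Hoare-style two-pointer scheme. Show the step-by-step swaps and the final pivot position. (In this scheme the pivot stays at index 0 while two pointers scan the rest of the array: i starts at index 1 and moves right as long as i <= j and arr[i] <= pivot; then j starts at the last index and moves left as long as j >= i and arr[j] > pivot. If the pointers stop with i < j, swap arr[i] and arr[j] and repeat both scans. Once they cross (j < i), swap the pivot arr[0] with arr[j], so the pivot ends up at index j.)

Hoare-style two-pointer partition with pivot = 20:

Initial array: [20, 5, 2, 16, 22, 10, 40, 38, 6]

Pointers start at i = 1, j = 8.
i stops at index 4 (arr[4]=22 > 20), j stops at index 8 (arr[8]=6 <= 20): swap arr[4] and arr[8], array becomes [20, 5, 2, 16, 6, 10, 40, 38, 22]
i ends at 6, j ends at 5: the pointers have crossed (j < i), so scanning stops.

Swap pivot arr[0] with arr[5] to place pivot at position 5: [10, 5, 2, 16, 6, 20, 40, 38, 22]
Pivot position: 5

After partitioning with pivot 20, the array becomes [10, 5, 2, 16, 6, 20, 40, 38, 22]. The pivot is placed at index 5. All elements to the left of the pivot are <= 20, and all elements to the right are > 20.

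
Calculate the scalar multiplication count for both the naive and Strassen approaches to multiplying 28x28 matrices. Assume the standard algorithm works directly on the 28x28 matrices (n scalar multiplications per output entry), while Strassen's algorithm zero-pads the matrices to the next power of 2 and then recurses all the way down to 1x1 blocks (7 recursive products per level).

Matrix multiplication for 28x28 matrices:

Strassen's algorithm requires power-of-2 dimensions. Pad 28x28 to 32x32 (next power of 2).

Standard algorithm: 28^3 = 21952 multiplications
Strassen's algorithm: 7^(log2(32)) = 7^5 = 16807 multiplications
Savings: 21952 - 16807 = 5145 multiplications

Standard: 21952 multiplications (28^3). Strassen: 16807 multiplications (7^5, after padding to 32x32). Strassen reduces 8 recursive multiplications to 7 at each level.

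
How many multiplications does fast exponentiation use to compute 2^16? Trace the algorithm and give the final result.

Computing 2^16 by squaring (build up from 2^1; each line after the first costs one multiplication):

2^1 = 2
2^2 = (2^1)^2 = 2^2 = 4
2^4 = (2^2)^2 = 4^2 = 16
2^8 = (2^4)^2 = 16^2 = 256
2^16 = (2^8)^2 = 256^2 = 65536

Result: 65536
Multiplications needed: 4 (4 lines after 2^1)

2^16 = 65536. Using exponentiation by squaring, this requires 4 multiplications. The key idea: if the exponent is even, square the half-power; if odd, multiply by the base once.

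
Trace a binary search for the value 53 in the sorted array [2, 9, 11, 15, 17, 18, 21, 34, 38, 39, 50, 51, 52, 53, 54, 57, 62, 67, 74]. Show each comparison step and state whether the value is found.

Binary search for 53 in [2, 9, 11, 15, 17, 18, 21, 34, 38, 39, 50, 51, 52, 53, 54, 57, 62, 67, 74]:

lo=0, hi=18, mid=9, arr[mid]=39 -> 39 < 53, search right half
lo=10, hi=18, mid=14, arr[mid]=54 -> 54 > 53, search left half
lo=10, hi=13, mid=11, arr[mid]=51 -> 51 < 53, search right half
lo=12, hi=13, mid=12, arr[mid]=52 -> 52 < 53, search right half
lo=13, hi=13, mid=13, arr[mid]=53 -> Found target at index 13!

Binary search finds 53 at index 13 after 5 comparisons. The search repeatedly halves the search space by comparing with the middle element.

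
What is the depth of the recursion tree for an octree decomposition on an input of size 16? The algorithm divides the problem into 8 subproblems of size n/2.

For divide and conquer with division factor 2:

Problem sizes at each level:
Level 0: 16
Level 1: 8
Level 2: 4
Level 3: 2
Level 4: 1

The root is level 0 and the size-1 base case is level 4 (the tree spans levels 0 through 4, i.e. 5 levels counting the root), so the depth is the number of divisions: log_2(16) = 4

The recursion tree depth is log_2(16) = 4. At each level, the problem size is divided by 2, so it takes 4 divisions to reduce to a base case of size 1. The algorithm makes 8 recursive calls at each level.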